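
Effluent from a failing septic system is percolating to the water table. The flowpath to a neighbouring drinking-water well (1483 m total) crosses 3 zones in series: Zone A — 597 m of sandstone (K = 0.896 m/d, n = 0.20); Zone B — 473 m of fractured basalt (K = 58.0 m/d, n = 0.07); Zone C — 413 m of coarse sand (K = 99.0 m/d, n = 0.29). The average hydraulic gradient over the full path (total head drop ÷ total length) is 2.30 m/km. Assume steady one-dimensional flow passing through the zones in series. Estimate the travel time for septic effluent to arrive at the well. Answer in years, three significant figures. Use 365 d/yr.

For zones in series the flux q is common to all zones; the equivalent conductivity is the harmonic (thickness-weighted) mean, K_eq = L_total / Σ(L_j/K_j).
Σ(L/K) = 597/0.896 + 473/58.0 + 413/99.0 = 666.3 + 8.155 + 4.172 = 678.6 d
K_eq = L_total / Σ(L/K) = 1483 / 678.6 = 2.185 m/d
q = K_eq · i = 2.185 × 0.0023 = 0.005026 m/d (same in every zone)
Zone A: v = q/n = 0.005026/0.20 = 0.02513 m/d → t_A = 597/0.02513 = 23760 d
Zone B: v = q/n = 0.005026/0.07 = 0.07180 m/d → t_B = 473/0.07180 = 6587 d
Zone C: v = q/n = 0.005026/0.29 = 0.01733 m/d → t_C = 413/0.01733 = 23830 d
Total t = 23760 + 6587 + 23830 = 54170 d
   = 54170 / 365 = 148 yr

148 years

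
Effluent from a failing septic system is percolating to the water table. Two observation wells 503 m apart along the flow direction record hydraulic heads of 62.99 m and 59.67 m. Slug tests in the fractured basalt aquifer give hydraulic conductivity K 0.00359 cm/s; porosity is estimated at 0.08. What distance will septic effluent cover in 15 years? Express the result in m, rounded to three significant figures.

1400 m

Hydraulic gradient i = (62.99 − 59.67) / 503 = 3.32 / 503 = 0.006600
K = 0.00359 cm/s × 864 = 3.102 m/d
Specific discharge q = 3.102 × 0.006600 = 0.02047 m/d
Average linear velocity = 0.02047 / 0.08 = 0.2559 m/d
T = 15 yr × 365 = 5475 d
L = v × T = 0.2559 × 5475 = 1401 m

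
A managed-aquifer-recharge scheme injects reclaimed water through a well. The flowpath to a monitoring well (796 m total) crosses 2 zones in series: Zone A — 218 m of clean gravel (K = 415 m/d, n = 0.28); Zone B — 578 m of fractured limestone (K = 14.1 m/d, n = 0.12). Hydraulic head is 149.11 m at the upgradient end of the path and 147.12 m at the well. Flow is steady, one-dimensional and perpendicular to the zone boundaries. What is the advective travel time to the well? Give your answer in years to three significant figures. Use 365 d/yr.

Total head drop ΔH = 149.11 − 147.12 = 1.99 m
Continuity: the same q passes through each zone, so ΔH = q·Σ(L_j/K_j) — the zones act as resistances in series.
Σ(L/K) = 218/415 + 578/14.1 = 0.5253 + 40.99 = 41.52 d
q = ΔH / Σ(L/K) = 1.99 / 41.52 = 0.04793 m/d (same in every zone)
Zone A: v = q/n = 0.04793/0.28 = 0.1712 m/d → t_A = 218/0.1712 = 1274 d
Zone B: v = q/n = 0.04793/0.12 = 0.3994 m/d → t_B = 578/0.3994 = 1447 d
Total t = 1274 + 1447 = 2721 d
   = 2721 / 365 = 7.45 yr

7.45 years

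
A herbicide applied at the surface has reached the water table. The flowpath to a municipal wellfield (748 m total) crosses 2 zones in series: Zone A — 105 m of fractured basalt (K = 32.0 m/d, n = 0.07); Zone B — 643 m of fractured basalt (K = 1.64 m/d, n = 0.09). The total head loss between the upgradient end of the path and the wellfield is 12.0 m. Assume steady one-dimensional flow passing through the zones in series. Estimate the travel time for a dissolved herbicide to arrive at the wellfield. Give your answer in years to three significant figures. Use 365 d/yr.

Continuity: the same q passes through each zone, so ΔH = q·Σ(L_j/K_j) — the zones act as resistances in series.
Σ(L/K) = 105/32.0 + 643/1.64 = 3.281 + 392.1 = 395.4 d
q = ΔH / Σ(L/K) = 12.0 / 395.4 = 0.03035 m/d (same in every zone)
Zone A: v = q/n = 0.03035/0.07 = 0.4336 m/d → t_A = 105/0.4336 = 242.2 d
Zone B: v = q/n = 0.03035/0.09 = 0.3373 m/d → t_B = 643/0.3373 = 1907 d
Total t = 242.2 + 1907 = 2149 d
   = 2149 / 365 = 5.89 yr

5.89 years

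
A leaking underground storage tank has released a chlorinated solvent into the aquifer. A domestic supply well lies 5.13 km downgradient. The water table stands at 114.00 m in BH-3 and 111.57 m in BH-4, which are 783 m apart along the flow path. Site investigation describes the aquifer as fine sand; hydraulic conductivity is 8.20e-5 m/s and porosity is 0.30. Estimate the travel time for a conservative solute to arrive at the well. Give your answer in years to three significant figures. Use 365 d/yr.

192 years

Hydraulic gradient i = (114.00 − 111.57) / 783 = 2.43 / 783 = 0.003103
K = 8.20e-5 m/s × 86400 s/d = 7.085 m/d
Specific discharge q = 7.085 × 0.003103 = 0.02199 m/d
v = Ki/n = 7.085·0.003103/0.30 = 0.07329 m/d
L = 5.13 km = 5130 m
t = L / v = 5130 / 0.07329 = 69990 d
   = 69990 / 365 = 192 yr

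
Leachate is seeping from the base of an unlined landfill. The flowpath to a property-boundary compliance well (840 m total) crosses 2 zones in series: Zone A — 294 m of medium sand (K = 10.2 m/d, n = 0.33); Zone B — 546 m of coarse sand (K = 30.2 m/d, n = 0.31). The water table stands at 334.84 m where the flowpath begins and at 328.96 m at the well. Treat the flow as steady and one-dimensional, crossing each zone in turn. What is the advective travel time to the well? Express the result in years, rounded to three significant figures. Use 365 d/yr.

Total head drop ΔH = 334.84 − 328.96 = 5.88 m
Steady 1-D flow in series ⇒ the Darcy flux q is identical in every zone and the zone head losses add (resistances L/K in series).
Σ(L/K) = 294/10.2 + 546/30.2 = 28.82 + 18.08 = 46.90 d
q = ΔH / Σ(L/K) = 5.88 / 46.90 = 0.1254 m/d (same in every zone)
Zone A: v = q/n = 0.1254/0.33 = 0.3799 m/d → t_A = 294/0.3799 = 773.9 d
Zone B: v = q/n = 0.1254/0.31 = 0.4044 m/d → t_B = 546/0.4044 = 1350 d
Total t = 773.9 + 1350 = 2124 d
   = 2124 / 365 = 5.82 yr

5.82 years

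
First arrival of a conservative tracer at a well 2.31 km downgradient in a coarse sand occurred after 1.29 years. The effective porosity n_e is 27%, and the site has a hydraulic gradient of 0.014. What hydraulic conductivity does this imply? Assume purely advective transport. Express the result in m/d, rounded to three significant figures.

94.6 m/d

t = 1.29 years = 470.9 d
L = 2.31 km = 2310 m
v = L / t = 2310 / 470.9 = 4.906 m/d
K = v · n / i = 4.906 × 0.27 / 0.014 = 94.6 m/d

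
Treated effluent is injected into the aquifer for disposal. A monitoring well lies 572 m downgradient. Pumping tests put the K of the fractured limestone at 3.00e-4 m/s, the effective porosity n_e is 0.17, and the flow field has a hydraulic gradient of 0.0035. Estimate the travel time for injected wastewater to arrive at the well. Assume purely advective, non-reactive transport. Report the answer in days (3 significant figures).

1070 days

K = 3.00e-4 m/s × 86400 s/d = 25.92 m/d
q = Ki = 25.92 × 0.0035 = 0.09072 m/d
Average linear velocity = 0.09072 / 0.17 = 0.5336 m/d
t = L / v = 572 / 0.5336 = 1072 d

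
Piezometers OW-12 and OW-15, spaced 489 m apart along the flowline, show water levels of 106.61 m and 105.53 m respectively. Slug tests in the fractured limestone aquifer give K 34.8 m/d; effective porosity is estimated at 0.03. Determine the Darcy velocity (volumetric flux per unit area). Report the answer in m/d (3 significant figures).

Hydraulic gradient i = (106.61 − 105.53) / 489 = 1.08 / 489 = 0.002209
Darcy flux q = K·i = 34.8 × 0.002209 = 0.07686 m/d

0.0769 m/d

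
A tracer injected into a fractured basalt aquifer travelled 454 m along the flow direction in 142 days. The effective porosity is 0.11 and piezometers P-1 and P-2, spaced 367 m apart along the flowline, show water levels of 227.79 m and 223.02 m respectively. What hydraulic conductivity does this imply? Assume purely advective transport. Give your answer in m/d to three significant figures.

Hydraulic gradient i = (227.79 − 223.02) / 367 = 4.77 / 367 = 0.01300
v = L / t = 454 / 142 = 3.197 m/d
K = v · n / i = 3.197 × 0.11 / 0.01300 = 27.1 m/d

27.1 m/d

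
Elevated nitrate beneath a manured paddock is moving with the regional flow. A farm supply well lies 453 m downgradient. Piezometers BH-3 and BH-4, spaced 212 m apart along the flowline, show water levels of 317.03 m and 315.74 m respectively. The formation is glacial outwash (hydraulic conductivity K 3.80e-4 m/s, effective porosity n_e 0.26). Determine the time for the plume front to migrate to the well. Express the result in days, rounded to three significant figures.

590 days

Hydraulic gradient i = (317.03 − 315.74) / 212 = 1.29 / 212 = 0.006085
K = 3.80e-4 m/s × 86400 s/d = 32.83 m/d
Darcy flux q = K·i = 32.83 × 0.006085 = 0.1998 m/d
Seepage velocity v = q / n = 0.1998 / 0.26 = 0.7684 m/d
t = L / v = 453 / 0.7684 = 589.5 d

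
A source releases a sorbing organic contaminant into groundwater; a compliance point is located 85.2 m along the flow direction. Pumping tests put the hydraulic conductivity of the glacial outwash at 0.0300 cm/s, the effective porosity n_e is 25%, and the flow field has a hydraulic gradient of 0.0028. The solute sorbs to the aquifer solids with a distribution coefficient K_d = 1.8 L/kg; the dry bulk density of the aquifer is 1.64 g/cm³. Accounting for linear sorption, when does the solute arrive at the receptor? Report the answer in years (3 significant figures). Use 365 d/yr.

10.3 years

K = 0.0300 cm/s × 864 = 25.92 m/d
Darcy flux q = K·i = 25.92 × 0.0028 = 0.07258 m/d
v_s = q/n_e = 0.07258/0.25 = 0.2903 m/d
Retardation R = 1 + ρ_b·K_d/n = 1 + 1.64×1.8/0.25 = 12.81
Contaminant velocity v_c = v/R = 0.2903/12.81 = 0.02267 m/d
t = L/v_c = 85.2/0.02267 = 3759 d
   = 3759/365 = 10.3 yr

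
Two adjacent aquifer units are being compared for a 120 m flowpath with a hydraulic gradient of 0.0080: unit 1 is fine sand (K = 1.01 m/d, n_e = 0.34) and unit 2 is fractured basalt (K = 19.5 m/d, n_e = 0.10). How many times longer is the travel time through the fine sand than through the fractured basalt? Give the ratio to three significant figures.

65.6

Unit 1 (fine sand): v = 1.01×0.0080/0.34 = 0.02376 m/d, t = 120/0.02376 = 5050 d
Unit 2 (fractured basalt): v = 19.5×0.0080/0.10 = 1.560 m/d, t = 120/1.560 = 76.92 d
t(fine sand) / t(fractured basalt) = 5050/76.92 = 65.6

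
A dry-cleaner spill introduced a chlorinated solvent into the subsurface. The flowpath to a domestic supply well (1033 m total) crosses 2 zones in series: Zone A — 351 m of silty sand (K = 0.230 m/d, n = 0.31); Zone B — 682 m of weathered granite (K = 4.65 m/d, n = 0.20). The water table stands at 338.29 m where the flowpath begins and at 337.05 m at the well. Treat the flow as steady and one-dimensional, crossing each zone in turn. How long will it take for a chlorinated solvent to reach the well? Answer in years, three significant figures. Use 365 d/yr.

Total head drop ΔH = 338.29 − 337.05 = 1.24 m
Continuity: the same q passes through each zone, so ΔH = q·Σ(L_j/K_j) — the zones act as resistances in series.
Σ(L/K) = 351/0.230 + 682/4.65 = 1526 + 146.7 = 1673 d
q = ΔH / Σ(L/K) = 1.24 / 1673 = 7.413e-4 m/d (same in every zone)
Zone A: v = q/n = 7.413e-4/0.31 = 0.002391 m/d → t_A = 351/0.002391 = 146800 d
Zone B: v = q/n = 7.413e-4/0.20 = 0.003706 m/d → t_B = 682/0.003706 = 184000 d
Total t = 146800 + 184000 = 330800 d
   = 330800 / 365 = 906 yr

906 years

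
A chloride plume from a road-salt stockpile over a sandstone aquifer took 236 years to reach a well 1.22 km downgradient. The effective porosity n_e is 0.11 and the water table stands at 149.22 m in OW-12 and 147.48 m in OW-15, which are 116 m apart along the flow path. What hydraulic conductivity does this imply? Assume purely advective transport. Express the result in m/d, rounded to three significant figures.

0.104 m/d

Hydraulic gradient i = (149.22 − 147.48) / 116 = 1.74 / 116 = 0.01500
t = 236 years = 86140 d
L = 1.22 km = 1220 m
v = L / t = 1220 / 86140 = 0.01416 m/d
K = v · n / i = 0.01416 × 0.11 / 0.01500 = 0.104 m/d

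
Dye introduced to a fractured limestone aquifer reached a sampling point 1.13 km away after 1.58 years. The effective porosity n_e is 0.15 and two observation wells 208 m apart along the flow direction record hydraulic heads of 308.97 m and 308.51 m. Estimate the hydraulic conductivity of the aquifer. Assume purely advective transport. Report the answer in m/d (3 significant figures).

Hydraulic gradient i = (308.97 − 308.51) / 208 = 0.46 / 208 = 0.002212
t = 1.58 years = 576.7 d
L = 1.13 km = 1130 m
v = L / t = 1130 / 576.7 = 1.959 m/d
K = v · n / i = 1.959 × 0.15 / 0.002212 = 133 m/d

133 m/d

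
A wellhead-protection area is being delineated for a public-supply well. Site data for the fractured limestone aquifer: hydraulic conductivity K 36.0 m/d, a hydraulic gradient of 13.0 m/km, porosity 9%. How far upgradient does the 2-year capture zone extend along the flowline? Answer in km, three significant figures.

3.80 km

Darcy flux q = K·i = 36.0 × 0.013 = 0.4680 m/d
v = Ki/n = 36.0·0.013/0.09 = 5.200 m/d
T = 2 yr × 365 = 730 d
L = v × T = 5.200 × 730 = 3796 m
   = 3.80 km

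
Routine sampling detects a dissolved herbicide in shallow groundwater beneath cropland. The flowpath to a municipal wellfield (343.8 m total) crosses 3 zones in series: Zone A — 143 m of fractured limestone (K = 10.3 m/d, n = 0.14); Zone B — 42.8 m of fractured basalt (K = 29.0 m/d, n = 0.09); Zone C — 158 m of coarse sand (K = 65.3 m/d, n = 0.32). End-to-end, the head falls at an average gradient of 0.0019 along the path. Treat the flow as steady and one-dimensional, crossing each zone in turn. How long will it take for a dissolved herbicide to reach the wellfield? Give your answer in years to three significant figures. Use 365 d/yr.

Steady 1-D flow in series ⇒ the Darcy flux q is identical in every zone and the zone head losses add (resistances L/K in series).
Σ(L/K) = 143/10.3 + 42.8/29.0 + 158/65.3 = 13.88 + 1.476 + 2.420 = 17.78 d
K_eq = L_total / Σ(L/K) = 343.8 / 17.78 = 19.34 m/d
q = K_eq · i = 19.34 × 0.0019 = 0.03674 m/d (same in every zone)
Zone A: v = q/n = 0.03674/0.14 = 0.2624 m/d → t_A = 143/0.2624 = 544.9 d
Zone B: v = q/n = 0.03674/0.09 = 0.4082 m/d → t_B = 42.8/0.4082 = 104.8 d
Zone C: v = q/n = 0.03674/0.32 = 0.1148 m/d → t_C = 158/0.1148 = 1376 d
Total t = 544.9 + 104.8 + 1376 = 2026 d
   = 2026 / 365 = 5.55 yr

5.55 years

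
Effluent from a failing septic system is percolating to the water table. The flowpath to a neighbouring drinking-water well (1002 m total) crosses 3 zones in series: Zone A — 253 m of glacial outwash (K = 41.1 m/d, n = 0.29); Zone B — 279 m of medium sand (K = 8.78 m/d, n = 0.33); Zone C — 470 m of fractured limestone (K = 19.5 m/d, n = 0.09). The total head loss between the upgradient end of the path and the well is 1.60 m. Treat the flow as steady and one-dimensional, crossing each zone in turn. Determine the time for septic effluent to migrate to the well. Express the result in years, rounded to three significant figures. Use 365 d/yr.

22.1 years

Steady 1-D flow in series ⇒ the Darcy flux q is identical in every zone and the zone head losses add (resistances L/K in series).
Σ(L/K) = 253/41.1 + 279/8.78 + 470/19.5 = 6.156 + 31.78 + 24.10 = 62.04 d
q = ΔH / Σ(L/K) = 1.60 / 62.04 = 0.02579 m/d (same in every zone)
Zone A: v = q/n = 0.02579/0.29 = 0.08894 m/d → t_A = 253/0.08894 = 2845 d
Zone B: v = q/n = 0.02579/0.33 = 0.07816 m/d → t_B = 279/0.07816 = 3570 d
Zone C: v = q/n = 0.02579/0.09 = 0.2866 m/d → t_C = 470/0.2866 = 1640 d
Total t = 2845 + 3570 + 1640 = 8054 d
   = 8054 / 365 = 22.1 yr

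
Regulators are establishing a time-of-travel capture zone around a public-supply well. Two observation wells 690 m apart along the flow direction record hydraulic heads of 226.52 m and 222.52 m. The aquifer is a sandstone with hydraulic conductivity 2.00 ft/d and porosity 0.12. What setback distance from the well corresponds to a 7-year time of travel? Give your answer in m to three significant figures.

75.2 m

Hydraulic gradient i = (226.52 − 222.52) / 690 = 4.00 / 690 = 0.005797
K = 2.00 ft/d × 0.3048 = 0.6096 m/d
q = Ki = 0.6096 × 0.005797 = 0.003534 m/d
v_s = q/n_e = 0.003534/0.12 = 0.02945 m/d
T = 7 yr × 365 = 2555 d
L = v × T = 0.02945 × 2555 = 75.24 m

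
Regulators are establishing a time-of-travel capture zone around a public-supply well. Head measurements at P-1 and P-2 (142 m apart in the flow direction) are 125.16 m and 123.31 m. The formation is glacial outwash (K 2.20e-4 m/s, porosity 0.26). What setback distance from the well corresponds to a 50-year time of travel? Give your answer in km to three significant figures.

17.4 km

Hydraulic gradient i = (125.16 − 123.31) / 142 = 1.85 / 142 = 0.01303
K = 2.20e-4 m/s × 86400 s/d = 19.01 m/d
Darcy flux q = K·i = 19.01 × 0.01303 = 0.2476 m/d
Seepage velocity v = q / n = 0.2476 / 0.26 = 0.9525 m/d
T = 50 yr × 365 = 18250 d
L = v × T = 0.9525 × 18250 = 17380 m
   = 17.4 km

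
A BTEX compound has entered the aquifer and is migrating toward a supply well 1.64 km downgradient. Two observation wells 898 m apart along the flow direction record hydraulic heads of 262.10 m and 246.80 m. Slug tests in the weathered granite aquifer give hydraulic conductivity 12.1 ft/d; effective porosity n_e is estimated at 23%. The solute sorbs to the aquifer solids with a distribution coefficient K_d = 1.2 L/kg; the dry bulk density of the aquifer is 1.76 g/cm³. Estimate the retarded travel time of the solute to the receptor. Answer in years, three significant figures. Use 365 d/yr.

167 years

Hydraulic gradient i = (262.10 − 246.80) / 898 = 15.30 / 898 = 0.01704
K = 12.1 ft/d × 0.3048 = 3.688 m/d
q = Ki = 3.688 × 0.01704 = 0.06284 m/d
Average linear velocity = 0.06284 / 0.23 = 0.2732 m/d
Retardation R = 1 + ρ_b·K_d/n = 1 + 1.76×1.2/0.23 = 10.18
Contaminant velocity v_c = v/R = 0.2732/10.18 = 0.02683 m/d
L = 1.64 km = 1640 m
t = L/v_c = 1640/0.02683 = 61120 d
   = 61120/365 = 167 yr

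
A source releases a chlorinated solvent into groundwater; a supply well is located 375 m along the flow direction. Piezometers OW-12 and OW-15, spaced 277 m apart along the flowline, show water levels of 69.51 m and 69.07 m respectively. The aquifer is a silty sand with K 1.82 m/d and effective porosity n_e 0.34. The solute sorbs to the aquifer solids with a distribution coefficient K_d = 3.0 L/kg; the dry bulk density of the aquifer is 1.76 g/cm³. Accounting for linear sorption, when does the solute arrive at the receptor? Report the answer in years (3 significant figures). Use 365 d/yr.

2000 years

Hydraulic gradient i = (69.51 − 69.07) / 277 = 0.44 / 277 = 0.001588
q = Ki = 1.82 × 0.001588 = 0.002891 m/d
v_s = q/n_e = 0.002891/0.34 = 0.008503 m/d
Retardation R = 1 + ρ_b·K_d/n = 1 + 1.76×3.0/0.34 = 16.53
Contaminant velocity v_c = v/R = 0.008503/16.53 = 5.144e-4 m/d
t = L/v_c = 375/5.144e-4 = 729000 d
   = 729000/365 = 2000 yr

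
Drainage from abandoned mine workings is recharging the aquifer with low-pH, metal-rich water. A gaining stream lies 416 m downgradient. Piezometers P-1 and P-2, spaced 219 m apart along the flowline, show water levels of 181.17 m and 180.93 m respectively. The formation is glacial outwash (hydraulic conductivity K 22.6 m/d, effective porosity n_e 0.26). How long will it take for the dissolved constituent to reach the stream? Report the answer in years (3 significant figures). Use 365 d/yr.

Hydraulic gradient i = (181.17 − 180.93) / 219 = 0.24 / 219 = 0.001096
Specific discharge q = 22.6 × 0.001096 = 0.02477 m/d
v_s = q/n_e = 0.02477/0.26 = 0.09526 m/d
t = L / v = 416 / 0.09526 = 4367 d
   = 4367 / 365 = 12.0 yr

12.0 years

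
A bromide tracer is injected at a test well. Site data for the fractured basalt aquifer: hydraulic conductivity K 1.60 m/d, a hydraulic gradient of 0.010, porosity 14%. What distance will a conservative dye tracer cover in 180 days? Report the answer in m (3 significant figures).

20.6 m

Specific discharge q = 1.60 × 0.010 = 0.01600 m/d
Seepage velocity v = q / n = 0.01600 / 0.14 = 0.1143 m/d
L = v × T = 0.1143 × 180 = 20.57 m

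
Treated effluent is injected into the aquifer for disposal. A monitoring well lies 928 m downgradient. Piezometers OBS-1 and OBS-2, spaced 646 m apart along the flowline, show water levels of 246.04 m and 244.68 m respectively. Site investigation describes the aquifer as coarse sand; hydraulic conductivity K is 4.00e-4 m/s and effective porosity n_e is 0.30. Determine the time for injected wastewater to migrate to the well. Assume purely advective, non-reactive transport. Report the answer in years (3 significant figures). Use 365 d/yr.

10.5 years

Hydraulic gradient i = (246.04 − 244.68) / 646 = 1.36 / 646 = 0.002105
K = 4.00e-4 m/s × 86400 s/d = 34.56 m/d
q = Ki = 34.56 × 0.002105 = 0.07276 m/d
v = Ki/n = 34.56·0.002105/0.30 = 0.2425 m/d
t = L / v = 928 / 0.2425 = 3826 d
   = 3826 / 365 = 10.5 yr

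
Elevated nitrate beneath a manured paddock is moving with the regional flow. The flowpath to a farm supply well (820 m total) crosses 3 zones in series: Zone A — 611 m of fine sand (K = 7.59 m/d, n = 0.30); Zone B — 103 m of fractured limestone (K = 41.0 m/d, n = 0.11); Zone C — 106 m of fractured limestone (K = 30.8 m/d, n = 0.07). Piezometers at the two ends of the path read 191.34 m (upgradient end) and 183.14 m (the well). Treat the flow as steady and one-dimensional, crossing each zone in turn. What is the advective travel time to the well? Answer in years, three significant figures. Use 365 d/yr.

5.84 years

Total head drop ΔH = 191.34 − 183.14 = 8.20 m
Steady 1-D flow in series ⇒ the Darcy flux q is identical in every zone and the zone head losses add (resistances L/K in series).
Σ(L/K) = 611/7.59 + 103/41.0 + 106/30.8 = 80.50 + 2.512 + 3.442 = 86.45 d
q = ΔH / Σ(L/K) = 8.20 / 86.45 = 0.09485 m/d (same in every zone)
Zone A: v = q/n = 0.09485/0.30 = 0.3162 m/d → t_A = 611/0.3162 = 1933 d
Zone B: v = q/n = 0.09485/0.11 = 0.8623 m/d → t_B = 103/0.8623 = 119.5 d
Zone C: v = q/n = 0.09485/0.07 = 1.355 m/d → t_C = 106/1.355 = 78.23 d
Total t = 1933 + 119.5 + 78.23 = 2130 d
   = 2130 / 365 = 5.84 yr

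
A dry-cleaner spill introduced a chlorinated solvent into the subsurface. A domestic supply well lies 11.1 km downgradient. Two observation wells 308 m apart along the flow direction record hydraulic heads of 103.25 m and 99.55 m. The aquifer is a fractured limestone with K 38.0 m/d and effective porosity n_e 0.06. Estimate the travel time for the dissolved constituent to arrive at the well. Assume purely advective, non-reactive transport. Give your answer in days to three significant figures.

1460 days

Hydraulic gradient i = (103.25 − 99.55) / 308 = 3.70 / 308 = 0.01201
Specific discharge q = 38.0 × 0.01201 = 0.4565 m/d
Average linear velocity = 0.4565 / 0.06 = 7.608 m/d
L = 11.1 km = 11100 m
t = L / v = 11100 / 7.608 = 1459 d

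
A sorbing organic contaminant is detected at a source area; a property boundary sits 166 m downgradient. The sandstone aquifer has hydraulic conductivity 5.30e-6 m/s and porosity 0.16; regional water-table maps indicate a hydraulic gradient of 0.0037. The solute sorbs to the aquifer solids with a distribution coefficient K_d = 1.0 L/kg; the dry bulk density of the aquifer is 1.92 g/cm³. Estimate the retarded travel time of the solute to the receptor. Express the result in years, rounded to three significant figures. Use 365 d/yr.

558 years

K = 5.30e-6 m/s × 86400 s/d = 0.4579 m/d
q = Ki = 0.4579 × 0.0037 = 0.001694 m/d
v = Ki/n = 0.4579·0.0037/0.16 = 0.01059 m/d
Retardation R = 1 + ρ_b·K_d/n = 1 + 1.92×1.0/0.16 = 13.00
Contaminant velocity v_c = v/R = 0.01059/13.00 = 8.146e-4 m/d
t = L/v_c = 166/8.146e-4 = 203800 d
   = 203800/365 = 558 yr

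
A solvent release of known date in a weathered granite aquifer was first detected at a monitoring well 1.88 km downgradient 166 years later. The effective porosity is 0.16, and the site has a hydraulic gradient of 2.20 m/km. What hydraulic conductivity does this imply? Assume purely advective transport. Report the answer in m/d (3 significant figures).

t = 166 years = 60590 d
L = 1.88 km = 1880 m
v = L / t = 1880 / 60590 = 0.03103 m/d
K = v · n / i = 0.03103 × 0.16 / 0.0022 = 2.26 m/d

2.26 m/d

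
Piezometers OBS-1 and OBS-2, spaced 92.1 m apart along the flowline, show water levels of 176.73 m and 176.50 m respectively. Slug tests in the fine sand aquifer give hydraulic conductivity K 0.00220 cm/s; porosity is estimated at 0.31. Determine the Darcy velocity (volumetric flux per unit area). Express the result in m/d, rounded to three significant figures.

Hydraulic gradient i = (176.73 − 176.50) / 92.1 = 0.23 / 92.1 = 0.002497
K = 0.00220 cm/s × 864 = 1.901 m/d
Specific discharge q = 1.901 × 0.002497 = 0.004747 m/d

0.00475 m/d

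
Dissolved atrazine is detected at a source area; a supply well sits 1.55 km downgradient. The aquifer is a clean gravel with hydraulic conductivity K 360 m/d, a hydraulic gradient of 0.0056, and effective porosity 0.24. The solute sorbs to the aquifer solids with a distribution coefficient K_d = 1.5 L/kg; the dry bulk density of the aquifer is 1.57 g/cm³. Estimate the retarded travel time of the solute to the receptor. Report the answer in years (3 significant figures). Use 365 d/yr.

5.47 years

q = Ki = 360 × 0.0056 = 2.016 m/d
Average linear velocity = 2.016 / 0.24 = 8.400 m/d
Retardation R = 1 + ρ_b·K_d/n = 1 + 1.57×1.5/0.24 = 10.81
Contaminant velocity v_c = v/R = 8.400/10.81 = 0.7769 m/d
L = 1.55 km = 1550 m
t = L/v_c = 1550/0.7769 = 1995 d
   = 1995/365 = 5.47 yr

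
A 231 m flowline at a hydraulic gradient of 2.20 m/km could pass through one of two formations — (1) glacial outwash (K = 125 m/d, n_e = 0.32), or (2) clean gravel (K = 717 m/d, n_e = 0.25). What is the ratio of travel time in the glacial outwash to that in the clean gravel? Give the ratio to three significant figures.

7.34

Unit 1 (glacial outwash): v = 125×0.0022/0.32 = 0.8594 m/d, t = 231/0.8594 = 268.8 d
Unit 2 (clean gravel): v = 717×0.0022/0.25 = 6.310 m/d, t = 231/6.310 = 36.61 d
t(glacial outwash) / t(clean gravel) = 268.8/36.61 = 7.34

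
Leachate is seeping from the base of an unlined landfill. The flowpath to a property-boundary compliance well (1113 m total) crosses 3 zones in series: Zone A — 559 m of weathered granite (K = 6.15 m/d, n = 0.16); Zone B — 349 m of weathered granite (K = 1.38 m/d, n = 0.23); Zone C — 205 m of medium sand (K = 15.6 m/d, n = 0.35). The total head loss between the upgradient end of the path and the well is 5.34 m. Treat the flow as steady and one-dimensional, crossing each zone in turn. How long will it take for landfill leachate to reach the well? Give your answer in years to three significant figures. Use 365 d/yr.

44.2 years

Steady 1-D flow in series ⇒ the Darcy flux q is identical in every zone and the zone head losses add (resistances L/K in series).
Σ(L/K) = 559/6.15 + 349/1.38 + 205/15.6 = 90.89 + 252.9 + 13.14 = 356.9 d
q = ΔH / Σ(L/K) = 5.34 / 356.9 = 0.01496 m/d (same in every zone)
Zone A: v = q/n = 0.01496/0.16 = 0.09350 m/d → t_A = 559/0.09350 = 5978 d
Zone B: v = q/n = 0.01496/0.23 = 0.06505 m/d → t_B = 349/0.06505 = 5365 d
Zone C: v = q/n = 0.01496/0.35 = 0.04275 m/d → t_C = 205/0.04275 = 4796 d
Total t = 5978 + 5365 + 4796 = 16140 d
   = 16140 / 365 = 44.2 yr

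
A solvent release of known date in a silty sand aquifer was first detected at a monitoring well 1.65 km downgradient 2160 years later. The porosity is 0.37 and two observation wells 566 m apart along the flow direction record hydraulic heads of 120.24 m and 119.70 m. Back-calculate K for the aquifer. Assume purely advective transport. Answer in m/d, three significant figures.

0.812 m/d

Hydraulic gradient i = (120.24 − 119.70) / 566 = 0.54 / 566 = 9.541e-4
t = 2160 years = 788400 d
L = 1.65 km = 1650 m
v = L / t = 1650 / 788400 = 0.002093 m/d
K = v · n / i = 0.002093 × 0.37 / 9.541e-4 = 0.812 m/d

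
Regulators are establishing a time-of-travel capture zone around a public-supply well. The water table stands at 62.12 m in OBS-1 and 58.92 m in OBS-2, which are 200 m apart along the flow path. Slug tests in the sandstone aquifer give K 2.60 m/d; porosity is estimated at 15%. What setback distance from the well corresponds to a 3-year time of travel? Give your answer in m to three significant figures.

304 m

Hydraulic gradient i = (62.12 − 58.92) / 200 = 3.20 / 200 = 0.01600
Specific discharge q = 2.60 × 0.01600 = 0.04160 m/d
v = Ki/n = 2.60·0.01600/0.15 = 0.2773 m/d
T = 3 yr × 365 = 1095 d
L = v × T = 0.2773 × 1095 = 303.7 m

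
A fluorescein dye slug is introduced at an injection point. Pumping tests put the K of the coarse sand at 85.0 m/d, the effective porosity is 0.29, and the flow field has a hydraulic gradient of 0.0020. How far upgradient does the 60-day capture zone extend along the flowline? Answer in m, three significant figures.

q = Ki = 85.0 × 0.0020 = 0.1700 m/d
Seepage velocity v = q / n = 0.1700 / 0.29 = 0.5862 m/d
L = v × T = 0.5862 × 60 = 35.17 m

35.2 m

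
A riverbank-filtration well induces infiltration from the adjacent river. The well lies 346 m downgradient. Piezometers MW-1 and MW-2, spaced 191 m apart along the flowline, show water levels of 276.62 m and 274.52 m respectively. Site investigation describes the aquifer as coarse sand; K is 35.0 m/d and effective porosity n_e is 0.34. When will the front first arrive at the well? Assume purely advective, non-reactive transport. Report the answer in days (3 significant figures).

306 days

Hydraulic gradient i = (276.62 − 274.52) / 191 = 2.10 / 191 = 0.01099
Specific discharge q = 35.0 × 0.01099 = 0.3848 m/d
Seepage velocity v = q / n = 0.3848 / 0.34 = 1.132 m/d
t = L / v = 346 / 1.132 = 305.7 d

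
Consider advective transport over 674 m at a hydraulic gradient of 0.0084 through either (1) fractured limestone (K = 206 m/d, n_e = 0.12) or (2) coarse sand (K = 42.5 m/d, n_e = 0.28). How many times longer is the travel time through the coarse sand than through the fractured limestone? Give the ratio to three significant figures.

Unit 1 (fractured limestone): v = 206×0.0084/0.12 = 14.42 m/d, t = 674/14.42 = 46.74 d
Unit 2 (coarse sand): v = 42.5×0.0084/0.28 = 1.275 m/d, t = 674/1.275 = 528.6 d
t(coarse sand) / t(fractured limestone) = 528.6/46.74 = 11.3

11.3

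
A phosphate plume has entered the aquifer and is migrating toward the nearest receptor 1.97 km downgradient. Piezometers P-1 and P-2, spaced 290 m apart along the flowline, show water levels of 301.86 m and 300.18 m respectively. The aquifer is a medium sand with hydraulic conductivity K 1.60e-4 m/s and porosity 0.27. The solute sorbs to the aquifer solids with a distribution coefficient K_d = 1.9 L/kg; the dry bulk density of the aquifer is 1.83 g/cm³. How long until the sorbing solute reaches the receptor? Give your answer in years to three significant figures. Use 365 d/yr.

Hydraulic gradient i = (301.86 − 300.18) / 290 = 1.68 / 290 = 0.005793
K = 1.60e-4 m/s × 86400 s/d = 13.82 m/d
Darcy flux q = K·i = 13.82 × 0.005793 = 0.08008 m/d
v_s = q/n_e = 0.08008/0.27 = 0.2966 m/d
Retardation R = 1 + ρ_b·K_d/n = 1 + 1.83×1.9/0.27 = 13.88
Contaminant velocity v_c = v/R = 0.2966/13.88 = 0.02137 m/d
L = 1.97 km = 1970 m
t = L/v_c = 1970/0.02137 = 92170 d
   = 92170/365 = 253 yr

253 years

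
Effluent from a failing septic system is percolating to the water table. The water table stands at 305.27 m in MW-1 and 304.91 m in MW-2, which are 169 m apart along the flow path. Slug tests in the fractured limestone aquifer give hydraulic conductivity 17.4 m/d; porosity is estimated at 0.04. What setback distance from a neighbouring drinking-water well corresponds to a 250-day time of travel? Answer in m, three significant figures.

Hydraulic gradient i = (305.27 − 304.91) / 169 = 0.36 / 169 = 0.002130
Darcy flux q = K·i = 17.4 × 0.002130 = 0.03707 m/d
Seepage velocity v = q / n = 0.03707 / 0.04 = 0.9266 m/d
L = v × T = 0.9266 × 250 = 231.7 m

232 m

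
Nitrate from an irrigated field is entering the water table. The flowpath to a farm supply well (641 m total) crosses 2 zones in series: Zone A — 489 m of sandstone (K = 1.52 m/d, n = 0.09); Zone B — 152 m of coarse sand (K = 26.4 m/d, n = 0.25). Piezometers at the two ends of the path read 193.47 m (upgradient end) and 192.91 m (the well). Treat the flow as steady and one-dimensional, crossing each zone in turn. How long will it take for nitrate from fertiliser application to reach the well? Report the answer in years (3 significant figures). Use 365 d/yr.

Total head drop ΔH = 193.47 − 192.91 = 0.56 m
Steady 1-D flow in series ⇒ the Darcy flux q is identical in every zone and the zone head losses add (resistances L/K in series).
Σ(L/K) = 489/1.52 + 152/26.4 = 321.7 + 5.758 = 327.5 d
q = ΔH / Σ(L/K) = 0.56 / 327.5 = 0.001710 m/d (same in every zone)
Zone A: v = q/n = 0.001710/0.09 = 0.01900 m/d → t_A = 489/0.01900 = 25740 d
Zone B: v = q/n = 0.001710/0.25 = 0.006840 m/d → t_B = 152/0.006840 = 22220 d
Total t = 25740 + 22220 = 47960 d
   = 47960 / 365 = 131 yr

131 years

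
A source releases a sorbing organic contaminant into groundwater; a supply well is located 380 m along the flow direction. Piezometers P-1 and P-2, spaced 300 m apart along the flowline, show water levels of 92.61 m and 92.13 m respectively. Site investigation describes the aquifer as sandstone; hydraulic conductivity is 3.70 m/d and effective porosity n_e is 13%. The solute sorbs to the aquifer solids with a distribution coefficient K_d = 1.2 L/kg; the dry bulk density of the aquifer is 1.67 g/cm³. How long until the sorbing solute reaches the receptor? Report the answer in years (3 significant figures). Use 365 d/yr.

375 years

Hydraulic gradient i = (92.61 − 92.13) / 300 = 0.48 / 300 = 0.001600
Specific discharge q = 3.70 × 0.001600 = 0.005920 m/d
v_s = q/n_e = 0.005920/0.13 = 0.04554 m/d
Retardation R = 1 + ρ_b·K_d/n = 1 + 1.67×1.2/0.13 = 16.42
Contaminant velocity v_c = v/R = 0.04554/16.42 = 0.002774 m/d
t = L/v_c = 380/0.002774 = 137000 d
   = 137000/365 = 375 yr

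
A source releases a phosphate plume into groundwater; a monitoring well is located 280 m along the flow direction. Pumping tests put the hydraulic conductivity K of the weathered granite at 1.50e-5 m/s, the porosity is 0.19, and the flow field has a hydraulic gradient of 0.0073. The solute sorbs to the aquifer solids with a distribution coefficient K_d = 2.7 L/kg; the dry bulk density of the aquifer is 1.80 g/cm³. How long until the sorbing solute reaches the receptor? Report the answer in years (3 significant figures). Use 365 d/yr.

K = 1.50e-5 m/s × 86400 s/d = 1.296 m/d
Specific discharge q = 1.296 × 0.0073 = 0.009461 m/d
Average linear velocity = 0.009461 / 0.19 = 0.04979 m/d
Retardation R = 1 + ρ_b·K_d/n = 1 + 1.80×2.7/0.19 = 26.58
Contaminant velocity v_c = v/R = 0.04979/26.58 = 0.001873 m/d
t = L/v_c = 280/0.001873 = 149500 d
   = 149500/365 = 409 yr

409 years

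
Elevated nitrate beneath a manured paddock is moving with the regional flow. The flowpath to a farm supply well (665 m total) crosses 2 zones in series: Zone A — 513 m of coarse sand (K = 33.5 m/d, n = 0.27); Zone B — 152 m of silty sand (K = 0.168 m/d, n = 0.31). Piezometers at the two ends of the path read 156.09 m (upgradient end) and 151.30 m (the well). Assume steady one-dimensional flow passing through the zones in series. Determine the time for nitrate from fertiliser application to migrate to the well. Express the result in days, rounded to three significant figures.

35700 days

Total head drop ΔH = 156.09 − 151.30 = 4.79 m
Continuity: the same q passes through each zone, so ΔH = q·Σ(L_j/K_j) — the zones act as resistances in series.
Σ(L/K) = 513/33.5 + 152/0.168 = 15.31 + 904.8 = 920.1 d
q = ΔH / Σ(L/K) = 4.79 / 920.1 = 0.005206 m/d (same in every zone)
Zone A: v = q/n = 0.005206/0.27 = 0.01928 m/d → t_A = 513/0.01928 = 26610 d
Zone B: v = q/n = 0.005206/0.31 = 0.01679 m/d → t_B = 152/0.01679 = 9051 d
Total t = 26610 + 9051 = 35660 d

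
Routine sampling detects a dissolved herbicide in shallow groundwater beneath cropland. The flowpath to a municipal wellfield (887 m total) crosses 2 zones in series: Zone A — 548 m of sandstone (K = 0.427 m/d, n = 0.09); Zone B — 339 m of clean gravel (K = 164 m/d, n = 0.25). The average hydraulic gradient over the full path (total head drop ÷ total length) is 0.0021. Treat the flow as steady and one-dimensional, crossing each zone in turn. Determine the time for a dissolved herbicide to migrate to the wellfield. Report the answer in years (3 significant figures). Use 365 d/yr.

253 years

Continuity: the same q passes through each zone, so ΔH = q·Σ(L_j/K_j) — the zones act as resistances in series.
Σ(L/K) = 548/0.427 + 339/164 = 1283 + 2.067 = 1285 d
K_eq = L_total / Σ(L/K) = 887 / 1285 = 0.6900 m/d
q = K_eq · i = 0.6900 × 0.0021 = 0.001449 m/d (same in every zone)
Zone A: v = q/n = 0.001449/0.09 = 0.01610 m/d → t_A = 548/0.01610 = 34040 d
Zone B: v = q/n = 0.001449/0.25 = 0.005796 m/d → t_B = 339/0.005796 = 58490 d
Total t = 34040 + 58490 = 92520 d
   = 92520 / 365 = 253 yr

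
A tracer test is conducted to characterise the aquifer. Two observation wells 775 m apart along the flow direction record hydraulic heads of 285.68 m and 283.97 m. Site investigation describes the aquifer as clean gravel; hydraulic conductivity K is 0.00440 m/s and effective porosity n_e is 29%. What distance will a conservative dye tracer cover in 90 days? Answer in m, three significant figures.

Hydraulic gradient i = (285.68 − 283.97) / 775 = 1.71 / 775 = 0.002206
K = 0.00440 m/s × 86400 s/d = 380.2 m/d
Specific discharge q = 380.2 × 0.002206 = 0.8388 m/d
v_s = q/n_e = 0.8388/0.29 = 2.892 m/d
L = v × T = 2.892 × 90 = 260.3 m

260 m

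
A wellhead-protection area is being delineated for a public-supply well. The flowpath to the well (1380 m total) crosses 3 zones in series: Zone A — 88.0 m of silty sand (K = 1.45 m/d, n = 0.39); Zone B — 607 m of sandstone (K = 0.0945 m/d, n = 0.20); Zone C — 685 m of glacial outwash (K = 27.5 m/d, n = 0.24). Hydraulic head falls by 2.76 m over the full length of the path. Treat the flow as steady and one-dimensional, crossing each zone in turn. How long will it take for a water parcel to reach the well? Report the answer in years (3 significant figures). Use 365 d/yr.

2070 years

Steady 1-D flow in series ⇒ the Darcy flux q is identical in every zone and the zone head losses add (resistances L/K in series).
Σ(L/K) = 88.0/1.45 + 607/0.0945 + 685/27.5 = 60.69 + 6423 + 24.91 = 6509 d
q = ΔH / Σ(L/K) = 2.76 / 6509 = 4.240e-4 m/d (same in every zone)
Zone A: v = q/n = 4.240e-4/0.39 = 0.001087 m/d → t_A = 88.0/0.001087 = 80940 d
Zone B: v = q/n = 4.240e-4/0.20 = 0.002120 m/d → t_B = 607/0.002120 = 286300 d
Zone C: v = q/n = 4.240e-4/0.24 = 0.001767 m/d → t_C = 685/0.001767 = 387700 d
Total t = 80940 + 286300 + 387700 = 754900 d
   = 754900 / 365 = 2070 yr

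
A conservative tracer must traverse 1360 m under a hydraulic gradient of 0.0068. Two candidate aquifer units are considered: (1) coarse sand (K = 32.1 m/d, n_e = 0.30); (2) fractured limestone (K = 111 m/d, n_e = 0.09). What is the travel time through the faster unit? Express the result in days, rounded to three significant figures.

162 days

Unit 1 (coarse sand): v = 32.1×0.0068/0.30 = 0.7276 m/d, t = 1360/0.7276 = 1869 d
Unit 2 (fractured limestone): v = 111×0.0068/0.09 = 8.387 m/d, t = 1360/8.387 = 162.2 d
Faster unit: t = 162 d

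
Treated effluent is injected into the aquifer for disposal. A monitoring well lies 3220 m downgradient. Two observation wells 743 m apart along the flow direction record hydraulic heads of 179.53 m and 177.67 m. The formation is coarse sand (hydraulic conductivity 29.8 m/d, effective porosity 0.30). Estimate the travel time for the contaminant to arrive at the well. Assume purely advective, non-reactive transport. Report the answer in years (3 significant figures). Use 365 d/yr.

Hydraulic gradient i = (179.53 − 177.67) / 743 = 1.86 / 743 = 0.002503
q = Ki = 29.8 × 0.002503 = 0.07460 m/d
Seepage velocity v = q / n = 0.07460 / 0.30 = 0.2487 m/d
t = L / v = 3220 / 0.2487 = 12950 d
   = 12950 / 365 = 35.5 yr

35.5 years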